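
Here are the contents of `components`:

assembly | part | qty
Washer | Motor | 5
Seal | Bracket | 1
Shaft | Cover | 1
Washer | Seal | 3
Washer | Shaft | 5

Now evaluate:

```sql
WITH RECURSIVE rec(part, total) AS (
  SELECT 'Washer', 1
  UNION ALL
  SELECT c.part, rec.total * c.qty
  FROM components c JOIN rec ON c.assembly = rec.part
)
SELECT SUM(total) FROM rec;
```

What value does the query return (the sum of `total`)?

Base: (Washer, total=1).
Iteration 1: components of {Washer} -> Motor = 1*5 = 5, Seal = 1*3 = 3, Shaft = 1*5 = 5.
Iteration 2: components of {Motor,Seal,Shaft} -> Bracket = 3*1 = 3, Cover = 5*1 = 5.
Iteration 3: no further components; recursion stops.
SUM(total) = 1 + 3 + 5 + 5 + 3 + 5 = 22.

22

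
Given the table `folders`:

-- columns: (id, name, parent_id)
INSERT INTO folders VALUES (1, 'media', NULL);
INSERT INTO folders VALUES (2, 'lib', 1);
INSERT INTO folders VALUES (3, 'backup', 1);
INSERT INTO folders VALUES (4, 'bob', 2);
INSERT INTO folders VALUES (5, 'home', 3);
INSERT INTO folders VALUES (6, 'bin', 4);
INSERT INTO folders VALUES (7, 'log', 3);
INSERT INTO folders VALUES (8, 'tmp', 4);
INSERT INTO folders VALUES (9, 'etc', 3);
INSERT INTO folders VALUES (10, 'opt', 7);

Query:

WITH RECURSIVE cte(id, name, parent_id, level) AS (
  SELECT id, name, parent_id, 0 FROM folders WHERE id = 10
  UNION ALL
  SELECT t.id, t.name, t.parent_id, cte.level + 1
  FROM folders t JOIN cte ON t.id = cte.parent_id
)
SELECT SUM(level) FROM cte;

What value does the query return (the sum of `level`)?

6

Base: id=10 (opt), parent_id=7, level 0.
Iteration 1: join on id=7 -> log (id 7, parent_id=3, level 1).
Iteration 2: join on id=3 -> backup (id 3, parent_id=1, level 2).
Iteration 3: join on id=1 -> media (id 1, parent_id=NULL, level 3).
Iteration 4: parent_id is NULL; no match; recursion stops.
SUM(level) = 0 + 1 + 2 + 3 = 6.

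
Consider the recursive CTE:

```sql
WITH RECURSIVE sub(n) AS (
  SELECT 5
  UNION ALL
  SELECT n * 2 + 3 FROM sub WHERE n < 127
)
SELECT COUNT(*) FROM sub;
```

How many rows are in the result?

6

Base: n=5.
Iteration 1: 5 < 127 holds -> n = 5 * 2 + 3 = 13.
Iteration 2: 13 < 127 holds -> n = 13 * 2 + 3 = 29.
Iteration 3: 29 < 127 holds -> n = 29 * 2 + 3 = 61.
Iteration 4: 61 < 127 holds -> n = 61 * 2 + 3 = 125.
Iteration 5: 125 < 127 holds -> n = 125 * 2 + 3 = 253.
Iteration 6: 253 < 127 fails; recursion stops.
Total rows emitted: 6.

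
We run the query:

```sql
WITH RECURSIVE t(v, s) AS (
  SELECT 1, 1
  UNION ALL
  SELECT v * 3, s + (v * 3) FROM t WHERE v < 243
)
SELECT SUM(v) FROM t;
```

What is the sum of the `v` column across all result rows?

Base: v=1, s=1.
Iteration 1: 1 < 243 holds -> v = 1 * 3 = 3, s = 1 + 3 = 4.
Iteration 2: 3 < 243 holds -> v = 3 * 3 = 9, s = 4 + 9 = 13.
Iteration 3: 9 < 243 holds -> v = 9 * 3 = 27, s = 13 + 27 = 40.
Iteration 4: 27 < 243 holds -> v = 27 * 3 = 81, s = 40 + 81 = 121.
Iteration 5: 81 < 243 holds -> v = 81 * 3 = 243, s = 121 + 243 = 364.
Iteration 6: 243 < 243 fails; recursion stops.
SUM(v) = 1 + 3 + 9 + 27 + 81 + 243 = 364.

364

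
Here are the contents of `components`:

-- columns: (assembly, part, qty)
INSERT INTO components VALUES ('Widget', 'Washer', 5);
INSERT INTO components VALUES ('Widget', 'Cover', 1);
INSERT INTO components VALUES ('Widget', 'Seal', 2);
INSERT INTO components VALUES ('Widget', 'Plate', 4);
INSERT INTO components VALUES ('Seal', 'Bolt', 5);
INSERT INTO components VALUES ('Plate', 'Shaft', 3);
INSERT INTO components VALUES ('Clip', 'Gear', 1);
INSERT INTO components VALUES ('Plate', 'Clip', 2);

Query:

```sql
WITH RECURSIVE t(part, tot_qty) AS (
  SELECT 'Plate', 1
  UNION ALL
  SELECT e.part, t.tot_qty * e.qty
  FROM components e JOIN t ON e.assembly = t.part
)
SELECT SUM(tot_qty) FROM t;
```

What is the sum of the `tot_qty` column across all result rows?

8

Base: (Plate, tot_qty=1).
Iteration 1: components of {Plate} -> Clip = 1*2 = 2, Shaft = 1*3 = 3.
Iteration 2: components of {Clip,Shaft} -> Gear = 2*1 = 2.
Iteration 3: no further components; recursion stops.
SUM(tot_qty) = 1 + 2 + 3 + 2 = 8.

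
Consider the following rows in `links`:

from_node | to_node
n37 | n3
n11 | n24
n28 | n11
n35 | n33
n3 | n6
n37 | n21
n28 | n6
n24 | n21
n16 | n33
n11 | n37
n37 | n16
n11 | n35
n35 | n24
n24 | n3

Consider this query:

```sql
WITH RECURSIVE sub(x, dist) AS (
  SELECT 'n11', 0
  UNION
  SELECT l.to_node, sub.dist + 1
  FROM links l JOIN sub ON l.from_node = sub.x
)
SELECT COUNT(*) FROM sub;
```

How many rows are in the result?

14

Base: (n11, dist=0).
Iteration 1: edges from {n11} -> (n24, dist=1), (n35, dist=1), (n37, dist=1).
Iteration 2: edges from {n24,n35,n37} -> (n16, dist=2), (n21, dist=2), (n24, dist=2), (n3, dist=2), (n33, dist=2). [UNION drops 2 duplicate row(s)]
Iteration 3: edges from {n16,n21,n24,n3,n33} -> (n21, dist=3), (n3, dist=3), (n33, dist=3), (n6, dist=3).
Iteration 4: edges from {n21,n3,n33,n6} -> (n6, dist=4).
Iteration 5: no outgoing edges from {n6}; recursion stops.
Total rows emitted: 14.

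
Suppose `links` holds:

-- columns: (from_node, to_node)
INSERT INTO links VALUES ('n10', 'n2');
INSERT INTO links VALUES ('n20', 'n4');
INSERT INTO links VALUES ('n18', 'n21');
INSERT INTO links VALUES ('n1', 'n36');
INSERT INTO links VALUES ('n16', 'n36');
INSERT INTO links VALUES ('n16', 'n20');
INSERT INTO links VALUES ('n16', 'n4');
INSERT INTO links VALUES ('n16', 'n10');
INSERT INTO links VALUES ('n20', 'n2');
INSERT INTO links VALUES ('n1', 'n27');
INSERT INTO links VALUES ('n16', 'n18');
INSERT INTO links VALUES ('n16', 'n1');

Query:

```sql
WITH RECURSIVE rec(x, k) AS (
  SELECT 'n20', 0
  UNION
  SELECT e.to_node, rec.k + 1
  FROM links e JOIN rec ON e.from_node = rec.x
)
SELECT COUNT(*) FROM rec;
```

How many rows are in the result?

Base: (n20, k=0).
Iteration 1: edges from {n20} -> (n2, k=1), (n4, k=1).
Iteration 2: no outgoing edges from {n2,n4}; recursion stops.
Total rows emitted: 3.

3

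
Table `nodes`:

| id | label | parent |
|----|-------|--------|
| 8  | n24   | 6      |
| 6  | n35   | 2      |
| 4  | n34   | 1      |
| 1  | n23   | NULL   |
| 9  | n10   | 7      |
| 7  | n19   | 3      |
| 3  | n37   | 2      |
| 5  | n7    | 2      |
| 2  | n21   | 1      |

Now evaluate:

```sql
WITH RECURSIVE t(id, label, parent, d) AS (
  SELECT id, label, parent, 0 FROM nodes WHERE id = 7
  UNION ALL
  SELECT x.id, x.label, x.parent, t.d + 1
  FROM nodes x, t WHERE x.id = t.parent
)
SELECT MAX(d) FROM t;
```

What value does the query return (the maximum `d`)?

3

Base: id=7 (n19), parent=3, d 0.
Iteration 1: join on id=3 -> n37 (id 3, parent=2, d 1).
Iteration 2: join on id=2 -> n21 (id 2, parent=1, d 2).
Iteration 3: join on id=1 -> n23 (id 1, parent=NULL, d 3).
Iteration 4: parent is NULL; no match; recursion stops.
d values: 0, 1, 2, 3; the maximum is 3.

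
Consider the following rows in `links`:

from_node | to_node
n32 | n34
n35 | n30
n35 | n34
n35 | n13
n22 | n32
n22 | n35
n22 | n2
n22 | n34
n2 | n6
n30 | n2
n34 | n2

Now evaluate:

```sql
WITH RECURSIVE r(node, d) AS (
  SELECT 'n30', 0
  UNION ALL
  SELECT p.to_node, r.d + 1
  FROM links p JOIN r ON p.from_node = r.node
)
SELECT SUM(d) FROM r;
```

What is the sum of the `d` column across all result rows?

3

Base: (n30, d=0).
Iteration 1: edges from {n30} -> (n2, d=1).
Iteration 2: edges from {n2} -> (n6, d=2).
Iteration 3: no outgoing edges from {n6}; recursion stops.
SUM(d) = 0 + 1 + 2 = 3.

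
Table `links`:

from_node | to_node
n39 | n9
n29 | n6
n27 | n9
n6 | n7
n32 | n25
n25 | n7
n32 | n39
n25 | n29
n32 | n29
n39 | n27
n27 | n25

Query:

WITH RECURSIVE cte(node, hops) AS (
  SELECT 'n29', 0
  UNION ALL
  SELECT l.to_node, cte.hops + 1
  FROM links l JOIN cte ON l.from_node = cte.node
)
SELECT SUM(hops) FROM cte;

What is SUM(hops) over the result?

3

Base: (n29, hops=0).
Iteration 1: edges from {n29} -> (n6, hops=1).
Iteration 2: edges from {n6} -> (n7, hops=2).
Iteration 3: no outgoing edges from {n7}; recursion stops.
SUM(hops) = 0 + 1 + 2 = 3.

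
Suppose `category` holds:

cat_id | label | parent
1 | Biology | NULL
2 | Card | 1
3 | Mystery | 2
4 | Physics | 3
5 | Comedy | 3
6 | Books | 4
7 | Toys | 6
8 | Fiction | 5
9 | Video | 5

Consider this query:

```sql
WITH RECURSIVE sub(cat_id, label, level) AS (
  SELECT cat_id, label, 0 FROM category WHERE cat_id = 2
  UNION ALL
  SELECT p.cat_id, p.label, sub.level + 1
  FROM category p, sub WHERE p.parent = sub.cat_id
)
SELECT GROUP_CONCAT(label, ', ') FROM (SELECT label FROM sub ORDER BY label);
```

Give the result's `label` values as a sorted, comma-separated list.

Base: cat_id=2 (Card) at level 0.
Iteration 1: rows with parent in {2} -> Mystery (id 3, level 1).
Iteration 2: rows with parent in {3} -> Physics (id 4, level 2), Comedy (id 5, level 2).
Iteration 3: rows with parent in {4,5} -> Books (id 6, level 3), Fiction (id 8, level 3), Video (id 9, level 3).
Iteration 4: rows with parent in {6,8,9} -> Toys (id 7, level 4).
Iteration 5: no rows with parent in {7}; recursion stops.

Books, Card, Comedy, Fiction, Mystery, Physics, Toys, Video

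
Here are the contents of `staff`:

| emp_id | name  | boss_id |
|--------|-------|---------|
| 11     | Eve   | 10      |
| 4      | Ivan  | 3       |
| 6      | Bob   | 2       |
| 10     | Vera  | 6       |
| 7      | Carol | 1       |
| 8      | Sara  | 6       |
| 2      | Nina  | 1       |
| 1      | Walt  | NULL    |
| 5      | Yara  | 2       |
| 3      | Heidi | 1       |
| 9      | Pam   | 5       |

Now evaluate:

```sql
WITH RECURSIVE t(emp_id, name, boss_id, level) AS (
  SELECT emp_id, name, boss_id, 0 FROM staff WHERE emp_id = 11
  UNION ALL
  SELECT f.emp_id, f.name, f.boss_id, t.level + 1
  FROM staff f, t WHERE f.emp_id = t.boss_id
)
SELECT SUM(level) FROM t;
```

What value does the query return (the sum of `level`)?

10

Base: emp_id=11 (Eve), boss_id=10, level 0.
Iteration 1: join on emp_id=10 -> Vera (id 10, boss_id=6, level 1).
Iteration 2: join on emp_id=6 -> Bob (id 6, boss_id=2, level 2).
Iteration 3: join on emp_id=2 -> Nina (id 2, boss_id=1, level 3).
Iteration 4: join on emp_id=1 -> Walt (id 1, boss_id=NULL, level 4).
Iteration 5: boss_id is NULL; no match; recursion stops.
SUM(level) = 0 + 1 + 2 + 3 + 4 = 10.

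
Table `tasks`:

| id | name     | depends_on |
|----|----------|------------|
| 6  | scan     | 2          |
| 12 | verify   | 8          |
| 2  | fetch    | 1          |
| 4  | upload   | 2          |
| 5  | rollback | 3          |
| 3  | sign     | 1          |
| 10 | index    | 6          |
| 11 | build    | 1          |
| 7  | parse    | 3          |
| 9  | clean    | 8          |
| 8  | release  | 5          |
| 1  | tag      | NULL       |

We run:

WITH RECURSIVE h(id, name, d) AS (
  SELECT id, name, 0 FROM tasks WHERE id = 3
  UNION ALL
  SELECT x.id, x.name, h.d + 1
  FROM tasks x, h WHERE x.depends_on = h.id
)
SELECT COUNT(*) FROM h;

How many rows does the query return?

Base: id=3 (sign) at d 0.
Iteration 1: rows with depends_on in {3} -> rollback (id 5, d 1), parse (id 7, d 1).
Iteration 2: rows with depends_on in {5,7} -> release (id 8, d 2).
Iteration 3: rows with depends_on in {8} -> clean (id 9, d 3), verify (id 12, d 3).
Iteration 4: no rows with depends_on in {9,12}; recursion stops.
Total rows emitted: 6.

6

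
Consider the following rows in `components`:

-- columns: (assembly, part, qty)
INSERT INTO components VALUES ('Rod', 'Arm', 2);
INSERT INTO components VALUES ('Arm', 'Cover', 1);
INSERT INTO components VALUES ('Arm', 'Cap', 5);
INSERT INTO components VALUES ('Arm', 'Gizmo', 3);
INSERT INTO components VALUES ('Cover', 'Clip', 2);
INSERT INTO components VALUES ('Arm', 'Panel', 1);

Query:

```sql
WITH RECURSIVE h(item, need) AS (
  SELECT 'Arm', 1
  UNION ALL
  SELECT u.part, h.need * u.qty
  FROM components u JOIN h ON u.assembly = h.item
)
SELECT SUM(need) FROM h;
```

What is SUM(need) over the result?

13

Base: (Arm, need=1).
Iteration 1: components of {Arm} -> Cap = 1*5 = 5, Cover = 1*1 = 1, Gizmo = 1*3 = 3, Panel = 1*1 = 1.
Iteration 2: components of {Cap,Cover,Gizmo,Panel} -> Clip = 1*2 = 2.
Iteration 3: no further components; recursion stops.
SUM(need) = 1 + 1 + 5 + 3 + 1 + 2 = 13.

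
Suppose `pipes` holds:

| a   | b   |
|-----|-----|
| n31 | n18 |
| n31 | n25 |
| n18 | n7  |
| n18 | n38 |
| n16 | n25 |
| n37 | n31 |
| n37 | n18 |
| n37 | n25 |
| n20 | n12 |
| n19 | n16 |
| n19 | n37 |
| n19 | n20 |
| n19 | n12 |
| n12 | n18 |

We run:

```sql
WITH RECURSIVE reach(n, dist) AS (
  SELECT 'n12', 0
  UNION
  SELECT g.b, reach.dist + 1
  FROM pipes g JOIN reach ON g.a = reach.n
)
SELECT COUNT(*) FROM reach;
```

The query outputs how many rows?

Base: (n12, dist=0).
Iteration 1: edges from {n12} -> (n18, dist=1).
Iteration 2: edges from {n18} -> (n38, dist=2), (n7, dist=2).
Iteration 3: no outgoing edges from {n38,n7}; recursion stops.
Total rows emitted: 4.

4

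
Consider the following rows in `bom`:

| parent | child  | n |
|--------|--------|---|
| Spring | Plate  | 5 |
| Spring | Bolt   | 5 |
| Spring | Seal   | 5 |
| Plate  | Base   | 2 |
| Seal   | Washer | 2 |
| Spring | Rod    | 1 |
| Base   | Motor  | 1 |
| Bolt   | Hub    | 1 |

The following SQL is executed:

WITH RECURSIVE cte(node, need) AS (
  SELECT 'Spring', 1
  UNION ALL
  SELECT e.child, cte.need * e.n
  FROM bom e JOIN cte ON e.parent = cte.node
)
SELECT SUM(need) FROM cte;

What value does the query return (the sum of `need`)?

52

Base: (Spring, need=1).
Iteration 1: components of {Spring} -> Bolt = 1*5 = 5, Plate = 1*5 = 5, Rod = 1*1 = 1, Seal = 1*5 = 5.
Iteration 2: components of {Bolt,Plate,Rod,Seal} -> Base = 5*2 = 10, Hub = 5*1 = 5, Washer = 5*2 = 10.
Iteration 3: components of {Base,Hub,Washer} -> Motor = 10*1 = 10.
Iteration 4: no further components; recursion stops.
SUM(need) = 1 + 5 + 5 + 5 + 1 + 10 + 5 + 10 + 10 = 52.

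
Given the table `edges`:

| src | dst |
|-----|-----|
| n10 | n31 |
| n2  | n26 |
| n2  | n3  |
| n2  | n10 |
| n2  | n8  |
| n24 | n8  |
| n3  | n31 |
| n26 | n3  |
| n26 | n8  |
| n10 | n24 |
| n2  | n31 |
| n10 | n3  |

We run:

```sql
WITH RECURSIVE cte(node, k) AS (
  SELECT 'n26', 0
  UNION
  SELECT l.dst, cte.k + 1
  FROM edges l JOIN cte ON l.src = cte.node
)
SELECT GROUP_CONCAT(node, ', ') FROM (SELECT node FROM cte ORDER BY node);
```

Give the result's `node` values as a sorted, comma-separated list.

Base: (n26, k=0).
Iteration 1: edges from {n26} -> (n3, k=1), (n8, k=1).
Iteration 2: edges from {n3,n8} -> (n31, k=2).
Iteration 3: no outgoing edges from {n31}; recursion stops.

n26, n3, n31, n8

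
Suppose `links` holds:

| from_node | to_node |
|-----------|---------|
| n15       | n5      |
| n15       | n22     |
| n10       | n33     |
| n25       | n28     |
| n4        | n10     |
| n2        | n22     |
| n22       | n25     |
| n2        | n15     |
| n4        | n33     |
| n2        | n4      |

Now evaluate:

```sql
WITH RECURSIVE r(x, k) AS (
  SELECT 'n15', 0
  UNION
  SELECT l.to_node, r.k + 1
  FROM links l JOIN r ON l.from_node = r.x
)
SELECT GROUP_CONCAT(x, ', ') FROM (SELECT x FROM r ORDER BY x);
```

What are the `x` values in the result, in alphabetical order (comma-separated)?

n15, n22, n25, n28, n5

Base: (n15, k=0).
Iteration 1: edges from {n15} -> (n22, k=1), (n5, k=1).
Iteration 2: edges from {n22,n5} -> (n25, k=2).
Iteration 3: edges from {n25} -> (n28, k=3).
Iteration 4: no outgoing edges from {n28}; recursion stops.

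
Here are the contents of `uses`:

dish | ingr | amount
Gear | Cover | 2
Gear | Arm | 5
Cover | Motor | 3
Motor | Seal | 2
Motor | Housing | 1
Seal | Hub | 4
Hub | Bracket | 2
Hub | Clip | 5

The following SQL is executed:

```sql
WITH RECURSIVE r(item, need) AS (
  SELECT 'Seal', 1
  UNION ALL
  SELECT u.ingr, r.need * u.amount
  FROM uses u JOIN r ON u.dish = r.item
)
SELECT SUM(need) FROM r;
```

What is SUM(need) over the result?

Base: (Seal, need=1).
Iteration 1: components of {Seal} -> Hub = 1*4 = 4.
Iteration 2: components of {Hub} -> Bracket = 4*2 = 8, Clip = 4*5 = 20.
Iteration 3: no further components; recursion stops.
SUM(need) = 1 + 4 + 8 + 20 = 33.

33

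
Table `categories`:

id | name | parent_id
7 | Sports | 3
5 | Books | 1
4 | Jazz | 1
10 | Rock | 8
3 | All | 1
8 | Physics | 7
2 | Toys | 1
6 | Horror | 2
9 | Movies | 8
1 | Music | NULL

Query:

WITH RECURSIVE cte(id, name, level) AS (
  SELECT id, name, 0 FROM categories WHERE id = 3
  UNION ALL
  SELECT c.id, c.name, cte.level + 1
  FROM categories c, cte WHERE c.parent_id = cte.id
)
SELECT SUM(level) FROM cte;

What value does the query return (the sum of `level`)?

Base: id=3 (All) at level 0.
Iteration 1: rows with parent_id in {3} -> Sports (id 7, level 1).
Iteration 2: rows with parent_id in {7} -> Physics (id 8, level 2).
Iteration 3: rows with parent_id in {8} -> Movies (id 9, level 3), Rock (id 10, level 3).
Iteration 4: no rows with parent_id in {9,10}; recursion stops.
SUM(level) = 0 + 1 + 2 + 3 + 3 = 9.

9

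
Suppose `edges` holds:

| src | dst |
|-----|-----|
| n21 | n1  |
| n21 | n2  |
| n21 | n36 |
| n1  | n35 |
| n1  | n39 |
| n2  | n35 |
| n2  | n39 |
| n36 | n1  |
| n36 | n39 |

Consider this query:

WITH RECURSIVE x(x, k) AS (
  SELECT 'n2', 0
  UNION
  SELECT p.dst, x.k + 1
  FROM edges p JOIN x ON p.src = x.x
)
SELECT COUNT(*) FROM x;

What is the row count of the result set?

Base: (n2, k=0).
Iteration 1: edges from {n2} -> (n35, k=1), (n39, k=1).
Iteration 2: no outgoing edges from {n35,n39}; recursion stops.
Total rows emitted: 3.

3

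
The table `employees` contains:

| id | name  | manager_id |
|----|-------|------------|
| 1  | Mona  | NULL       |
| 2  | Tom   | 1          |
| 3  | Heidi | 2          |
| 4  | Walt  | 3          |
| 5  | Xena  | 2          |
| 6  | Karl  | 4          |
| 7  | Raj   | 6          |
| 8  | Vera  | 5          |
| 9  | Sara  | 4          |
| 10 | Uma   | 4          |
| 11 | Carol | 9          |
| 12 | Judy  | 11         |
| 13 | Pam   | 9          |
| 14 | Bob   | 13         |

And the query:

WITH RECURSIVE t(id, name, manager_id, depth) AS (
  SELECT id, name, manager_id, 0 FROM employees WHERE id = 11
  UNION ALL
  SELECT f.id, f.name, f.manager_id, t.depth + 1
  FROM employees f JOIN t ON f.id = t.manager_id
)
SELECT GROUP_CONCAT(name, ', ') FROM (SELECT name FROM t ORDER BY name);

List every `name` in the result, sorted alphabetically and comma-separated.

Carol, Heidi, Mona, Sara, Tom, Walt

Base: id=11 (Carol), manager_id=9, depth 0.
Iteration 1: join on id=9 -> Sara (id 9, manager_id=4, depth 1).
Iteration 2: join on id=4 -> Walt (id 4, manager_id=3, depth 2).
Iteration 3: join on id=3 -> Heidi (id 3, manager_id=2, depth 3).
Iteration 4: join on id=2 -> Tom (id 2, manager_id=1, depth 4).
Iteration 5: join on id=1 -> Mona (id 1, manager_id=NULL, depth 5).
Iteration 6: manager_id is NULL; no match; recursion stops.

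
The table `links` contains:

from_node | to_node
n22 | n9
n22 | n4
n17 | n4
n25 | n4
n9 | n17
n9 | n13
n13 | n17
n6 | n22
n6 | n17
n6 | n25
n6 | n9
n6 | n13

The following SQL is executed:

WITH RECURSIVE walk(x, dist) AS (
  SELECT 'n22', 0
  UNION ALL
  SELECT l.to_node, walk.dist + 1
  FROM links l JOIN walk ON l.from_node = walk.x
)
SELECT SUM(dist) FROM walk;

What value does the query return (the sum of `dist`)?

16

Base: (n22, dist=0).
Iteration 1: edges from {n22} -> (n4, dist=1), (n9, dist=1).
Iteration 2: edges from {n4,n9} -> (n13, dist=2), (n17, dist=2).
Iteration 3: edges from {n13,n17} -> (n17, dist=3), (n4, dist=3).
Iteration 4: edges from {n17,n4} -> (n4, dist=4).
Iteration 5: no outgoing edges from {n4}; recursion stops.
SUM(dist) = 0 + 1 + 1 + 2 + 2 + 3 + 3 + 4 = 16.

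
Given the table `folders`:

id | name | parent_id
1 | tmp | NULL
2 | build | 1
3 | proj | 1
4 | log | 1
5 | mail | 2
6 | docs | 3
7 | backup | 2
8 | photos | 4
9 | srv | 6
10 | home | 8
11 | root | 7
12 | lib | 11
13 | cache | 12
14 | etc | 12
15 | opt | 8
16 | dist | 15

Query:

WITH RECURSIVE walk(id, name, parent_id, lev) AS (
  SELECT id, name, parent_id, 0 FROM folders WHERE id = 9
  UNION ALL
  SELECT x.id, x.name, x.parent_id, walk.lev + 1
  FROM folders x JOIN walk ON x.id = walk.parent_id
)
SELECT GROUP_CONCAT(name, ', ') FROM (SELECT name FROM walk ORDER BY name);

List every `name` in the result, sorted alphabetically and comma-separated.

docs, proj, srv, tmp

Base: id=9 (srv), parent_id=6, lev 0.
Iteration 1: join on id=6 -> docs (id 6, parent_id=3, lev 1).
Iteration 2: join on id=3 -> proj (id 3, parent_id=1, lev 2).
Iteration 3: join on id=1 -> tmp (id 1, parent_id=NULL, lev 3).
Iteration 4: parent_id is NULL; no match; recursion stops.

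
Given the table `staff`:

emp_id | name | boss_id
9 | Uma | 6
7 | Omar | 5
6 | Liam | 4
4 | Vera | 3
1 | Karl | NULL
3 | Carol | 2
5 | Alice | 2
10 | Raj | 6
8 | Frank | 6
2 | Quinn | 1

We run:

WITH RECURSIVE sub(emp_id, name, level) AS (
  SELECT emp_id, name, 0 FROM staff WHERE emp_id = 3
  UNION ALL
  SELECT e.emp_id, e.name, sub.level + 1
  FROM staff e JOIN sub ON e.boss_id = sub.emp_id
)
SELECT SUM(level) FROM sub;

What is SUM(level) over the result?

12

Base: emp_id=3 (Carol) at level 0.
Iteration 1: rows with boss_id in {3} -> Vera (id 4, level 1).
Iteration 2: rows with boss_id in {4} -> Liam (id 6, level 2).
Iteration 3: rows with boss_id in {6} -> Frank (id 8, level 3), Uma (id 9, level 3), Raj (id 10, level 3).
Iteration 4: no rows with boss_id in {8,9,10}; recursion stops.
SUM(level) = 0 + 1 + 2 + 3 + 3 + 3 = 12.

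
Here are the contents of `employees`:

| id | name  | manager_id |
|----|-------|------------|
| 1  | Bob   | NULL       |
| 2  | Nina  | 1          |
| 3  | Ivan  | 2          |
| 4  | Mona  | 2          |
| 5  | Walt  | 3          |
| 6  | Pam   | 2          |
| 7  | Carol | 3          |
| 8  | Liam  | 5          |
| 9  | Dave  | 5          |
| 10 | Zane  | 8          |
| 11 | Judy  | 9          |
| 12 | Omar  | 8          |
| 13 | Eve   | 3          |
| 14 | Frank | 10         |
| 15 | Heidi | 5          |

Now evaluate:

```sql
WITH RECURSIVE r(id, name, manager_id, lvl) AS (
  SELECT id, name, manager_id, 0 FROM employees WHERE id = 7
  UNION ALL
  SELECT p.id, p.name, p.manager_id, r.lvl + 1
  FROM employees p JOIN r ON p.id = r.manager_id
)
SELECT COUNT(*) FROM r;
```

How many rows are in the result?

Base: id=7 (Carol), manager_id=3, lvl 0.
Iteration 1: join on id=3 -> Ivan (id 3, manager_id=2, lvl 1).
Iteration 2: join on id=2 -> Nina (id 2, manager_id=1, lvl 2).
Iteration 3: join on id=1 -> Bob (id 1, manager_id=NULL, lvl 3).
Iteration 4: manager_id is NULL; no match; recursion stops.
Total rows emitted: 4.

4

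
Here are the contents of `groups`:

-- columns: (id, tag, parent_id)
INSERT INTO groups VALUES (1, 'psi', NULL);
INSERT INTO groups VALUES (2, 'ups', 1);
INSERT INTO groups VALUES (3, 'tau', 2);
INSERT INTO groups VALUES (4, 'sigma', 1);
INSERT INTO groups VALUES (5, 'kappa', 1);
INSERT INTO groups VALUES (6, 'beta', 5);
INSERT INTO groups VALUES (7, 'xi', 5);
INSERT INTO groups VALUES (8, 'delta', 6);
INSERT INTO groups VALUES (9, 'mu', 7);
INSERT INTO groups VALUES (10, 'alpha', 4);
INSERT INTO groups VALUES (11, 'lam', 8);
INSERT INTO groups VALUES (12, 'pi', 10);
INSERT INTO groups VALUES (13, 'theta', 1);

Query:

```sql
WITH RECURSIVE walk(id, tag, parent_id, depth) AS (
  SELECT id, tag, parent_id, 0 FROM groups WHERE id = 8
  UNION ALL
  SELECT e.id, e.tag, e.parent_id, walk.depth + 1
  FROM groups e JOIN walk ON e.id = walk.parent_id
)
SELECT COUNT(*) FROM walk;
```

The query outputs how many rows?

Base: id=8 (delta), parent_id=6, depth 0.
Iteration 1: join on id=6 -> beta (id 6, parent_id=5, depth 1).
Iteration 2: join on id=5 -> kappa (id 5, parent_id=1, depth 2).
Iteration 3: join on id=1 -> psi (id 1, parent_id=NULL, depth 3).
Iteration 4: parent_id is NULL; no match; recursion stops.
Total rows emitted: 4.

4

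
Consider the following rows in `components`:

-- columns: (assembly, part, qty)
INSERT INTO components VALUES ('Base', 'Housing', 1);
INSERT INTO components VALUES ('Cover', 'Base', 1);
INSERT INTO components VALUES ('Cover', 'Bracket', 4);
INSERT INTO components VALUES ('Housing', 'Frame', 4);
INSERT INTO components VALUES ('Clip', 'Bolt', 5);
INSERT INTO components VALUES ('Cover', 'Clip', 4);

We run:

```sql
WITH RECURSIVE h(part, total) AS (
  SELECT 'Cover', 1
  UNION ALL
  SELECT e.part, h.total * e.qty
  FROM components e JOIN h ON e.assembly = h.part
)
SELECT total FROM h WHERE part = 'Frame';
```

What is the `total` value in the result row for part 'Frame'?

Base: (Cover, total=1).
Iteration 1: components of {Cover} -> Base = 1*1 = 1, Bracket = 1*4 = 4, Clip = 1*4 = 4.
Iteration 2: components of {Base,Bracket,Clip} -> Bolt = 4*5 = 20, Housing = 1*1 = 1.
Iteration 3: components of {Bolt,Housing} -> Frame = 1*4 = 4.
Iteration 4: no further components; recursion stops.

4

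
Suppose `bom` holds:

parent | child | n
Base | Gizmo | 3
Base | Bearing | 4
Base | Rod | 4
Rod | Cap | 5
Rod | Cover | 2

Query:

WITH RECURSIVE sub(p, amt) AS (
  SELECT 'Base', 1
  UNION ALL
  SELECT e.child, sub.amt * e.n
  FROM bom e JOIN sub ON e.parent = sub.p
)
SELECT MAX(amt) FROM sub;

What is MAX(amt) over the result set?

20

Base: (Base, amt=1).
Iteration 1: components of {Base} -> Bearing = 1*4 = 4, Gizmo = 1*3 = 3, Rod = 1*4 = 4.
Iteration 2: components of {Bearing,Gizmo,Rod} -> Cap = 4*5 = 20, Cover = 4*2 = 8.
Iteration 3: no further components; recursion stops.
amt values: 1, 3, 4, 4, 20, 8; the maximum is 20.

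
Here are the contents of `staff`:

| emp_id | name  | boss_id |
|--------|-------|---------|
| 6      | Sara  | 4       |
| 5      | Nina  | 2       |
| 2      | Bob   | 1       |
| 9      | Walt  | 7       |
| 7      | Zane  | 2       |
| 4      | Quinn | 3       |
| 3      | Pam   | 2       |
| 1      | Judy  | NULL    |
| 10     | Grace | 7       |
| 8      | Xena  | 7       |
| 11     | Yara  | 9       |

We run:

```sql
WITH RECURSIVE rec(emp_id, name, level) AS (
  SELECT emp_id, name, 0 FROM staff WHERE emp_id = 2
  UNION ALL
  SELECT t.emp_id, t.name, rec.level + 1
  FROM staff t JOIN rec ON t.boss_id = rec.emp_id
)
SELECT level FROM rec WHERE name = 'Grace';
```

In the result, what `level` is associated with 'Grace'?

Base: emp_id=2 (Bob) at level 0.
Iteration 1: rows with boss_id in {2} -> Pam (id 3, level 1), Nina (id 5, level 1), Zane (id 7, level 1).
Iteration 2: rows with boss_id in {3,5,7} -> Quinn (id 4, level 2), Xena (id 8, level 2), Walt (id 9, level 2), Grace (id 10, level 2).
Iteration 3: rows with boss_id in {4,8,9,10} -> Sara (id 6, level 3), Yara (id 11, level 3).
Iteration 4: no rows with boss_id in {6,11}; recursion stops.

2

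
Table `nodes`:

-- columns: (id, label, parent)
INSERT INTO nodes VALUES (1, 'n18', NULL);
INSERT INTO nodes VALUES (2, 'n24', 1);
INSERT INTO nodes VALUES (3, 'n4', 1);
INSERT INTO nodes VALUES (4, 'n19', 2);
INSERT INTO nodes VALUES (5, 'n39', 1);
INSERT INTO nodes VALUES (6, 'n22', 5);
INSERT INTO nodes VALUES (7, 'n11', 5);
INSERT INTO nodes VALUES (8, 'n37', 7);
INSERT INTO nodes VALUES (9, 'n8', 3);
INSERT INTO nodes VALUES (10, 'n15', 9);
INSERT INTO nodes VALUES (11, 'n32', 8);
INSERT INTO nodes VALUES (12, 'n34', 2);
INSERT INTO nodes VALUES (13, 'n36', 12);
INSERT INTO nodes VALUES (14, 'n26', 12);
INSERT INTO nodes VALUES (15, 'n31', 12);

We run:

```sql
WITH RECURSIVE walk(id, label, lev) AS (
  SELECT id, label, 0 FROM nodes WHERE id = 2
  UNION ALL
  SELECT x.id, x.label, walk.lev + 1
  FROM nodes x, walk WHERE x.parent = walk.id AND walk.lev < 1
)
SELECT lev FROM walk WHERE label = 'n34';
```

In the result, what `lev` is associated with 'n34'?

1

Base: id=2 (n24) at lev 0.
Iteration 1: rows with parent in {2} -> n19 (id 4, lev 1), n34 (id 12, lev 1).
Iteration 2: lev < 1 fails for all current rows; recursion stops.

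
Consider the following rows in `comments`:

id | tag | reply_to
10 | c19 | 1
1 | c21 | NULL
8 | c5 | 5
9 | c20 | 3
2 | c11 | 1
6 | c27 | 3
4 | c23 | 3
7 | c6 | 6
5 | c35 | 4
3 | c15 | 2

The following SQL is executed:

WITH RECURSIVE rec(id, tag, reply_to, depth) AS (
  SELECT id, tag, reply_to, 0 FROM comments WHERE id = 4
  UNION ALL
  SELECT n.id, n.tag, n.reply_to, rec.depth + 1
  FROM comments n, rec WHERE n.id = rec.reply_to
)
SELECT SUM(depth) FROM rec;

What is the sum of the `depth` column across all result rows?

6

Base: id=4 (c23), reply_to=3, depth 0.
Iteration 1: join on id=3 -> c15 (id 3, reply_to=2, depth 1).
Iteration 2: join on id=2 -> c11 (id 2, reply_to=1, depth 2).
Iteration 3: join on id=1 -> c21 (id 1, reply_to=NULL, depth 3).
Iteration 4: reply_to is NULL; no match; recursion stops.
SUM(depth) = 0 + 1 + 2 + 3 = 6.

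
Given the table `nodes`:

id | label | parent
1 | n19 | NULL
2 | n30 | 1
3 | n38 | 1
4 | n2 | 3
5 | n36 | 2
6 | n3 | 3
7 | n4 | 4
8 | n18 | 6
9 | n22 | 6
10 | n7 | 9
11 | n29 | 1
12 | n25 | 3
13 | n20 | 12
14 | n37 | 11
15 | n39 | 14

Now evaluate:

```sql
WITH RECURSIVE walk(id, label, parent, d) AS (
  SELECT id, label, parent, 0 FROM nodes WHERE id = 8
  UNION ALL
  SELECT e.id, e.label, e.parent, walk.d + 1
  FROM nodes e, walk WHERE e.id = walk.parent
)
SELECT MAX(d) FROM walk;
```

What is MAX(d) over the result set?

3

Base: id=8 (n18), parent=6, d 0.
Iteration 1: join on id=6 -> n3 (id 6, parent=3, d 1).
Iteration 2: join on id=3 -> n38 (id 3, parent=1, d 2).
Iteration 3: join on id=1 -> n19 (id 1, parent=NULL, d 3).
Iteration 4: parent is NULL; no match; recursion stops.
d values: 0, 1, 2, 3; the maximum is 3.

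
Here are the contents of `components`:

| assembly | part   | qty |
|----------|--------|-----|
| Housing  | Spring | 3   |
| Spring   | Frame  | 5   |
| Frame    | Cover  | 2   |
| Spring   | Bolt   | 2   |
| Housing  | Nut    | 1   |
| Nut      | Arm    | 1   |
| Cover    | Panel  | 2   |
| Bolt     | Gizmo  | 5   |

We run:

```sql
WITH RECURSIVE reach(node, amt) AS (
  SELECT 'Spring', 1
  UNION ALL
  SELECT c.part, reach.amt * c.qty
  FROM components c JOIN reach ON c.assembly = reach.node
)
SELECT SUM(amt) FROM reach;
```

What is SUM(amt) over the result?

Base: (Spring, amt=1).
Iteration 1: components of {Spring} -> Bolt = 1*2 = 2, Frame = 1*5 = 5.
Iteration 2: components of {Bolt,Frame} -> Cover = 5*2 = 10, Gizmo = 2*5 = 10.
Iteration 3: components of {Cover,Gizmo} -> Panel = 10*2 = 20.
Iteration 4: no further components; recursion stops.
SUM(amt) = 1 + 5 + 2 + 10 + 10 + 20 = 48.

48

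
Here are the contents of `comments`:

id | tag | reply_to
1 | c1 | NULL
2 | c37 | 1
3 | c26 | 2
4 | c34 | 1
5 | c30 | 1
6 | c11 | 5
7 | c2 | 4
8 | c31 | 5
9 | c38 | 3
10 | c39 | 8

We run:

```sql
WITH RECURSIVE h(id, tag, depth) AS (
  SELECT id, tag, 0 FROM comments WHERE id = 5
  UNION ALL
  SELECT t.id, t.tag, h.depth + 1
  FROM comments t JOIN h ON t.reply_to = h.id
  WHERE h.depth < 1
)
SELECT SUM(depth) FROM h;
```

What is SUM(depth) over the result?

2

Base: id=5 (c30) at depth 0.
Iteration 1: rows with reply_to in {5} -> c11 (id 6, depth 1), c31 (id 8, depth 1).
Iteration 2: depth < 1 fails for all current rows; recursion stops.
SUM(depth) = 0 + 1 + 1 = 2.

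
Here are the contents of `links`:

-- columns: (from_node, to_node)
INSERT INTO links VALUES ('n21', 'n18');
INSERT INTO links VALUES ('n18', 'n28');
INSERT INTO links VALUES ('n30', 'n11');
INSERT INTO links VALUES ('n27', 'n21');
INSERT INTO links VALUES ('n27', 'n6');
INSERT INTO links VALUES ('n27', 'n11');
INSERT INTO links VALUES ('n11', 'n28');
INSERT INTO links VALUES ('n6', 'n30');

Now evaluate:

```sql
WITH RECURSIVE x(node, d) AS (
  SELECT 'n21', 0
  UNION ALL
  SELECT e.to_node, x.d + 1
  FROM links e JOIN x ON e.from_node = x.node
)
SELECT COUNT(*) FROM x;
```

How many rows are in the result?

3

Base: (n21, d=0).
Iteration 1: edges from {n21} -> (n18, d=1).
Iteration 2: edges from {n18} -> (n28, d=2).
Iteration 3: no outgoing edges from {n28}; recursion stops.
Total rows emitted: 3.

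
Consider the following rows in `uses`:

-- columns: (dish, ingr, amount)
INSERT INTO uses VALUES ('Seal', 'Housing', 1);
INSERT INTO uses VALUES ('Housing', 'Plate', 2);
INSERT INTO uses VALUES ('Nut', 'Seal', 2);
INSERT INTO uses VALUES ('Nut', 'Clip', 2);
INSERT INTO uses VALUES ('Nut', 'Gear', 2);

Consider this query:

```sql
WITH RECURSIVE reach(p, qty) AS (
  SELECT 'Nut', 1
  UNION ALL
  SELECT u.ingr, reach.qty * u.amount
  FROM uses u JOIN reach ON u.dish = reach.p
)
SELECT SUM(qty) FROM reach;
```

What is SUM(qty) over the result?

Base: (Nut, qty=1).
Iteration 1: components of {Nut} -> Clip = 1*2 = 2, Gear = 1*2 = 2, Seal = 1*2 = 2.
Iteration 2: components of {Clip,Gear,Seal} -> Housing = 2*1 = 2.
Iteration 3: components of {Housing} -> Plate = 2*2 = 4.
Iteration 4: no further components; recursion stops.
SUM(qty) = 1 + 2 + 2 + 2 + 2 + 4 = 13.

13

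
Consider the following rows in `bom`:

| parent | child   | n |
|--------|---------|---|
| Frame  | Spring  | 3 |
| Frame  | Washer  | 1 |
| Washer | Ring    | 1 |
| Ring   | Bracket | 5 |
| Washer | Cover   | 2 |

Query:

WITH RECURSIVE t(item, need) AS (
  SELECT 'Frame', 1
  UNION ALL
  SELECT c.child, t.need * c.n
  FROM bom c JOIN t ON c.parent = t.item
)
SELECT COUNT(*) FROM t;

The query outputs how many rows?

6

Base: (Frame, need=1).
Iteration 1: components of {Frame} -> Spring = 1*3 = 3, Washer = 1*1 = 1.
Iteration 2: components of {Spring,Washer} -> Cover = 1*2 = 2, Ring = 1*1 = 1.
Iteration 3: components of {Cover,Ring} -> Bracket = 1*5 = 5.
Iteration 4: no further components; recursion stops.
Total rows emitted: 6.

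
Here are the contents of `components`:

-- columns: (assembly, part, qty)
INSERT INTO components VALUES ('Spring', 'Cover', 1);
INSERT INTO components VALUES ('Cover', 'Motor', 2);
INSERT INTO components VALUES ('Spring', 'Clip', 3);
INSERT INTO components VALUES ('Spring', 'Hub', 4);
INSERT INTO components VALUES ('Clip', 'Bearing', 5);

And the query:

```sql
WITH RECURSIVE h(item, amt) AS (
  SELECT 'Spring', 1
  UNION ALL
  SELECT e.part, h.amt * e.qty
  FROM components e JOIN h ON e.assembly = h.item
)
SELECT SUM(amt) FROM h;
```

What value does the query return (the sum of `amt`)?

26

Base: (Spring, amt=1).
Iteration 1: components of {Spring} -> Clip = 1*3 = 3, Cover = 1*1 = 1, Hub = 1*4 = 4.
Iteration 2: components of {Clip,Cover,Hub} -> Bearing = 3*5 = 15, Motor = 1*2 = 2.
Iteration 3: no further components; recursion stops.
SUM(amt) = 1 + 1 + 3 + 4 + 2 + 15 = 26.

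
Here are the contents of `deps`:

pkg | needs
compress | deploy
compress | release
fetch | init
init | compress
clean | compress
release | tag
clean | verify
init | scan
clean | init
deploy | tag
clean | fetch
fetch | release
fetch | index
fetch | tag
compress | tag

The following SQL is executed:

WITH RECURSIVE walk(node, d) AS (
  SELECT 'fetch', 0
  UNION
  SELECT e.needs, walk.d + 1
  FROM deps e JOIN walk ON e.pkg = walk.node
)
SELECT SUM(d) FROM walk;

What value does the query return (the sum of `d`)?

23

Base: (fetch, d=0).
Iteration 1: edges from {fetch} -> (index, d=1), (init, d=1), (release, d=1), (tag, d=1).
Iteration 2: edges from {index,init,release,tag} -> (compress, d=2), (scan, d=2), (tag, d=2).
Iteration 3: edges from {compress,scan,tag} -> (deploy, d=3), (release, d=3), (tag, d=3).
Iteration 4: edges from {deploy,release,tag} -> (tag, d=4). [UNION drops 1 duplicate row(s)]
Iteration 5: no outgoing edges from {tag}; recursion stops.
SUM(d) = 0 + 1 + 1 + 1 + 1 + 2 + 2 + 2 + 3 + 3 + 3 + 4 = 23.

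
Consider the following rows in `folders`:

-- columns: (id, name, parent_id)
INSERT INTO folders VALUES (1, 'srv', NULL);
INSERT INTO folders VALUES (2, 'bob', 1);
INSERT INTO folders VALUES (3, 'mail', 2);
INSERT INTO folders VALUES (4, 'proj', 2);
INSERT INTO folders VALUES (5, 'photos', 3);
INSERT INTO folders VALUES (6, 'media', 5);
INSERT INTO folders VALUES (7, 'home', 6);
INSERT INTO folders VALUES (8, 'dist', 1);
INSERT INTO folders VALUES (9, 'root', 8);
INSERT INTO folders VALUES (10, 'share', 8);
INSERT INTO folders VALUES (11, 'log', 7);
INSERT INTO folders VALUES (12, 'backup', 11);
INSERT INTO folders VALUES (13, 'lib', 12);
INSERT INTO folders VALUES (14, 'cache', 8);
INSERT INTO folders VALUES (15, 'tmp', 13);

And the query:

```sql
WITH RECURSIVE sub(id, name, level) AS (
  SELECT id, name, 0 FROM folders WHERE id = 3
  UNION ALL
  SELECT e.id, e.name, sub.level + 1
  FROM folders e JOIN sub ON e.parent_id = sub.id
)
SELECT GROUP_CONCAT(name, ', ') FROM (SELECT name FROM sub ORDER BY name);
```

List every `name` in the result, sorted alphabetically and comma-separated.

Base: id=3 (mail) at level 0.
Iteration 1: rows with parent_id in {3} -> photos (id 5, level 1).
Iteration 2: rows with parent_id in {5} -> media (id 6, level 2).
Iteration 3: rows with parent_id in {6} -> home (id 7, level 3).
Iteration 4: rows with parent_id in {7} -> log (id 11, level 4).
Iteration 5: rows with parent_id in {11} -> backup (id 12, level 5).
Iteration 6: rows with parent_id in {12} -> lib (id 13, level 6).
Iteration 7: rows with parent_id in {13} -> tmp (id 15, level 7).
Iteration 8: no rows with parent_id in {15}; recursion stops.

backup, home, lib, log, mail, media, photos, tmp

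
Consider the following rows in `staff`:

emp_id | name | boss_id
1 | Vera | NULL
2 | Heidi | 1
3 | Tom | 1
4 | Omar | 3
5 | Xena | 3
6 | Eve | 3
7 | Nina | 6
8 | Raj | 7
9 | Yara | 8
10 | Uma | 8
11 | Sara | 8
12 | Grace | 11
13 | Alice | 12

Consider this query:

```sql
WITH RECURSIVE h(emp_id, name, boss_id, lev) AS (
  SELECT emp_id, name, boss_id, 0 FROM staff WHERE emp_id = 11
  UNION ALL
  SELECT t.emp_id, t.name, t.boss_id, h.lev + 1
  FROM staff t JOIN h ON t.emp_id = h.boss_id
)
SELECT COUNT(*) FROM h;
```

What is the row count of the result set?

6

Base: emp_id=11 (Sara), boss_id=8, lev 0.
Iteration 1: join on emp_id=8 -> Raj (id 8, boss_id=7, lev 1).
Iteration 2: join on emp_id=7 -> Nina (id 7, boss_id=6, lev 2).
Iteration 3: join on emp_id=6 -> Eve (id 6, boss_id=3, lev 3).
Iteration 4: join on emp_id=3 -> Tom (id 3, boss_id=1, lev 4).
Iteration 5: join on emp_id=1 -> Vera (id 1, boss_id=NULL, lev 5).
Iteration 6: boss_id is NULL; no match; recursion stops.
Total rows emitted: 6.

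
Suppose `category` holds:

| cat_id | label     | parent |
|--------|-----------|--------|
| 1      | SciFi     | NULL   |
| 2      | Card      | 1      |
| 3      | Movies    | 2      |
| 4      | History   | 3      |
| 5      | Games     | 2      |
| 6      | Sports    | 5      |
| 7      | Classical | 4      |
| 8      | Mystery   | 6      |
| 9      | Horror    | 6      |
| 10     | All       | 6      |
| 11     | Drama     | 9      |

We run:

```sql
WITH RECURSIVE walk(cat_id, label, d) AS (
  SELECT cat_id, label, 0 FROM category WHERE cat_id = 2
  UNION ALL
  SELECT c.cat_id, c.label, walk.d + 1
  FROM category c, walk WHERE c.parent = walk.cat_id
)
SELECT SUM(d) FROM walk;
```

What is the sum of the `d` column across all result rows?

22

Base: cat_id=2 (Card) at d 0.
Iteration 1: rows with parent in {2} -> Movies (id 3, d 1), Games (id 5, d 1).
Iteration 2: rows with parent in {3,5} -> History (id 4, d 2), Sports (id 6, d 2).
Iteration 3: rows with parent in {4,6} -> Classical (id 7, d 3), Mystery (id 8, d 3), Horror (id 9, d 3), All (id 10, d 3).
Iteration 4: rows with parent in {7,8,9,10} -> Drama (id 11, d 4).
Iteration 5: no rows with parent in {11}; recursion stops.
SUM(d) = 0 + 1 + 1 + 2 + 2 + 3 + 3 + 3 + 3 + 4 = 22.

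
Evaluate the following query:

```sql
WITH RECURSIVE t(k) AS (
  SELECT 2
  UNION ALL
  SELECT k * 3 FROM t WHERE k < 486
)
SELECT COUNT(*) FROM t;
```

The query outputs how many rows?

Base: k=2.
Iteration 1: 2 < 486 holds -> k = 2 * 3 = 6.
Iteration 2: 6 < 486 holds -> k = 6 * 3 = 18.
Iteration 3: 18 < 486 holds -> k = 18 * 3 = 54.
Iteration 4: 54 < 486 holds -> k = 54 * 3 = 162.
Iteration 5: 162 < 486 holds -> k = 162 * 3 = 486.
Iteration 6: 486 < 486 fails; recursion stops.
Total rows emitted: 6.

6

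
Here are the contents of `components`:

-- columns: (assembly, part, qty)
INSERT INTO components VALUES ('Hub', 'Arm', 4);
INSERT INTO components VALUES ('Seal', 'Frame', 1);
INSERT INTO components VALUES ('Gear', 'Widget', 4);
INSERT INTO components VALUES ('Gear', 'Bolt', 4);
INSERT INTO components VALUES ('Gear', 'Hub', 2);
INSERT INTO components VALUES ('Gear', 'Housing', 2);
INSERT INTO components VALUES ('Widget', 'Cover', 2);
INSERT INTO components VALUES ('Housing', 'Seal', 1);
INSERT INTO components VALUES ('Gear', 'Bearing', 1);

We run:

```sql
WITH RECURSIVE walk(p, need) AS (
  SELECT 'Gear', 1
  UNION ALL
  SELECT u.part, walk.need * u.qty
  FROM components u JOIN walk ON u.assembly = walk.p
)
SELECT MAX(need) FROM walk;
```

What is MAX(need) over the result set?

Base: (Gear, need=1).
Iteration 1: components of {Gear} -> Bearing = 1*1 = 1, Bolt = 1*4 = 4, Housing = 1*2 = 2, Hub = 1*2 = 2, Widget = 1*4 = 4.
Iteration 2: components of {Bearing,Bolt,Housing,Hub,Widget} -> Arm = 2*4 = 8, Cover = 4*2 = 8, Seal = 2*1 = 2.
Iteration 3: components of {Arm,Cover,Seal} -> Frame = 2*1 = 2.
Iteration 4: no further components; recursion stops.
need values: 1, 4, 4, 2, 2, 1, 8, 2, 8, 2; the maximum is 8.

8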